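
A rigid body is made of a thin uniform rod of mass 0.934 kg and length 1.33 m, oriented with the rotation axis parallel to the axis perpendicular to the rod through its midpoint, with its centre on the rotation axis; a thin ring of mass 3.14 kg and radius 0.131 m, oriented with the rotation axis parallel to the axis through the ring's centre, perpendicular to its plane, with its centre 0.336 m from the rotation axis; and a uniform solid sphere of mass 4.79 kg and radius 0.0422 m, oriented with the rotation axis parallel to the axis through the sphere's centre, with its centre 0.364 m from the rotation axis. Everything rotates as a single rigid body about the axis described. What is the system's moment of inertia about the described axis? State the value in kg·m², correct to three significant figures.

1.18

Thin rod: I_cm = (1/12)ML² = (1/12)(0.934)(1.33)² = 0.13768 kg·m²; axis through the centre, so I = 0.13768 kg·m².
Thin ring: I_cm = MR² = (3.14)(0.131)² = 0.053886 kg·m²; centre at d = 0.336 m, so I = I_cm + Md² gives I = 0.053886 + (3.14)(0.336)² = 0.40838 kg·m².
Solid sphere: I_cm = (2/5)MR² = (2/5)(4.79)(0.0422)² = 0.0034121 kg·m²; centre at d = 0.364 m, so I = I_cm + Md² gives I = 0.0034121 + (4.79)(0.364)² = 0.63807 kg·m².
Total I = 0.13768 + 0.40838 + 0.63807 = 1.1841 kg·m².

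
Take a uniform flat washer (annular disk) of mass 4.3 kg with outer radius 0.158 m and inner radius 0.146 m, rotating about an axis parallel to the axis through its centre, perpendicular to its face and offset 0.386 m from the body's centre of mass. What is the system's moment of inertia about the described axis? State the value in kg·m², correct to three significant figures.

I_cm = (1/2)M(R²+r²) = (1/2)(4.3)[(0.158)² + (0.146)²] = 0.099502 kg·m²; centre at d = 0.386 m, so I = I_cm + Md² gives I = 0.099502 + (4.3)(0.386)² = 0.74018 kg·m².

0.740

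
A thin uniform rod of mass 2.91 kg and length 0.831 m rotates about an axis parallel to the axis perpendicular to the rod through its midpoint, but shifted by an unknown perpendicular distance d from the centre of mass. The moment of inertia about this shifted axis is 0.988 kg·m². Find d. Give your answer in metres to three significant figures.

About the centre-of-mass axis, I_cm = (1/12)ML² = (1/12)(2.91)(0.831)² = 0.16746 kg·m².
Parallel axis theorem: I = I_cm + Md², so Md² = 0.988 − 0.16746 = 0.82054 kg·m².
d = √(0.82054 / 2.91) = 0.53101 m.

0.531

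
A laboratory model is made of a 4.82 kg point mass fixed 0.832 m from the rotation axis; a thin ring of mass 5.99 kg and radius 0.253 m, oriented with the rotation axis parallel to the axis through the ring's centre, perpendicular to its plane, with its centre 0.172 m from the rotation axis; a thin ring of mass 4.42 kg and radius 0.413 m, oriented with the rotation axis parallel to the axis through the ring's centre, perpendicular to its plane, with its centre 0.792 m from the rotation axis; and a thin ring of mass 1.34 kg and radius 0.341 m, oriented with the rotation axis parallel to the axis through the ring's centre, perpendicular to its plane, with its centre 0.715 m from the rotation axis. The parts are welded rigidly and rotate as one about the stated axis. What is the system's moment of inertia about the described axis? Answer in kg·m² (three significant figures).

8.26

Point mass: I_cm = 0; centre at d = 0.832 m, so the parallel axis theorem gives I = 0 + (4.82)(0.832)² = 3.3365 kg·m².
Thin ring: I_cm = MR² = (5.99)(0.253)² = 0.38341 kg·m²; centre at d = 0.172 m, so the parallel axis theorem gives I = 0.38341 + (5.99)(0.172)² = 0.56062 kg·m².
Thin ring: I_cm = MR² = (4.42)(0.413)² = 0.75391 kg·m²; centre at d = 0.792 m, so the parallel axis theorem gives I = 0.75391 + (4.42)(0.792)² = 3.5264 kg·m².
Thin ring: I_cm = MR² = (1.34)(0.341)² = 0.15582 kg·m²; centre at d = 0.715 m, so the parallel axis theorem gives I = 0.15582 + (1.34)(0.715)² = 0.84086 kg·m².
Total I = 3.3365 + 0.56062 + 3.5264 + 0.84086 = 8.2644 kg·m².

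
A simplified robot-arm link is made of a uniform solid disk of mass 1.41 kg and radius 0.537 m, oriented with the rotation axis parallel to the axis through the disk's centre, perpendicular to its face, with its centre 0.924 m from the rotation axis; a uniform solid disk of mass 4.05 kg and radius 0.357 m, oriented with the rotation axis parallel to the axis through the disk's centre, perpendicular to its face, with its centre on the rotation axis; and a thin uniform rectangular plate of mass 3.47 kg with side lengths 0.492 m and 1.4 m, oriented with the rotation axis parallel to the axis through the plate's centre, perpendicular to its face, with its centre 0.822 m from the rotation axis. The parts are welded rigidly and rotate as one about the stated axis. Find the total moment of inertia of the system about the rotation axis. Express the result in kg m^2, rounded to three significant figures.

Solid disk: I_cm = (1/2)MR² = (1/2)(1.41)(0.537)² = 0.2033 kg m^2; centre at d = 0.924 m, so the parallel axis theorem gives I = 0.2033 + (1.41)(0.924)² = 1.4071 kg m^2.
Solid disk: I_cm = (1/2)MR² = (1/2)(4.05)(0.357)² = 0.25808 kg m^2; axis through the centre, so I = 0.25808 kg m^2.
Rectangular plate: I_cm = (1/12)M(a²+b²) = (1/12)(3.47)[(0.492)² + (1.4)²] = 0.63676 kg m^2; centre at d = 0.822 m, so the parallel axis theorem gives I = 0.63676 + (3.47)(0.822)² = 2.9814 kg m^2.
Total I = 1.4071 + 0.25808 + 2.9814 = 4.6466 kg m^2.

4.65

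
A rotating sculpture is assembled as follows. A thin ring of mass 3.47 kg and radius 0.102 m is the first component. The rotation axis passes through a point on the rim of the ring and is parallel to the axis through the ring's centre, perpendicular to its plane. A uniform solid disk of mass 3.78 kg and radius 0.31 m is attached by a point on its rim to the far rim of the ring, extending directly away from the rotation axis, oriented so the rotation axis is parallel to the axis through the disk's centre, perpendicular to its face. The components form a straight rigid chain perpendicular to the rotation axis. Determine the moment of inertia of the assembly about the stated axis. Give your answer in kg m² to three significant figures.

1.25

Thin ring: I_cm = MR² = (3.47)(0.102)² = 0.036102 kg m²; centre at d = 0.102 m, so the parallel axis theorem gives I = 0.036102 + (3.47)(0.102)² = 0.072204 kg m².
Solid disk: I_cm = (1/2)MR² = (1/2)(3.78)(0.31)² = 0.18163 kg m²; centre at d = 0.102 + 0.102 + 0.31 = 0.514 m, so the parallel axis theorem gives I = 0.18163 + (3.78)(0.514)² = 1.1803 kg m².
Total I = 0.072204 + 1.1803 = 1.2525 kg m².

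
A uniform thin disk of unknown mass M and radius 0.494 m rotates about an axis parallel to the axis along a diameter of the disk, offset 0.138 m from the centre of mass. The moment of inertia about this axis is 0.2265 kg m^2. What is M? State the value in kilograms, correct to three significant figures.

I = I_cm + Md² = (1/4)MR² + Md² = M·[0.25·(0.494)² + (0.138)²] = M·0.080053.
So M = 0.2265 / 0.080053 = 2.8294 kg.

2.83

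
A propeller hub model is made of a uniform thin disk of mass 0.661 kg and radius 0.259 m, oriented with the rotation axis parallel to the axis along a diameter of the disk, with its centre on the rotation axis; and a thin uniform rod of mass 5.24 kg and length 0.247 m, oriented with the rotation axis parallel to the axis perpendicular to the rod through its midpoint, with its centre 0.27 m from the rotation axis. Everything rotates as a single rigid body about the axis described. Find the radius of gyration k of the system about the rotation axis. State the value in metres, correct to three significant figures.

Thin disk: I_cm = (1/4)MR² = (1/4)(0.661)(0.259)² = 0.011085 kg m^2; axis through the centre, so I = 0.011085 kg m^2.
Thin rod: I_cm = (1/12)ML² = (1/12)(5.24)(0.247)² = 0.026641 kg m^2; centre at d = 0.27 m, so I = I_cm + Md² gives I = 0.026641 + (5.24)(0.27)² = 0.40864 kg m^2.
Total I = 0.41972 kg m^2; total mass M = 5.901 kg.
k = √(I/M) = √(0.41972/5.901) = 0.2667 m.

0.267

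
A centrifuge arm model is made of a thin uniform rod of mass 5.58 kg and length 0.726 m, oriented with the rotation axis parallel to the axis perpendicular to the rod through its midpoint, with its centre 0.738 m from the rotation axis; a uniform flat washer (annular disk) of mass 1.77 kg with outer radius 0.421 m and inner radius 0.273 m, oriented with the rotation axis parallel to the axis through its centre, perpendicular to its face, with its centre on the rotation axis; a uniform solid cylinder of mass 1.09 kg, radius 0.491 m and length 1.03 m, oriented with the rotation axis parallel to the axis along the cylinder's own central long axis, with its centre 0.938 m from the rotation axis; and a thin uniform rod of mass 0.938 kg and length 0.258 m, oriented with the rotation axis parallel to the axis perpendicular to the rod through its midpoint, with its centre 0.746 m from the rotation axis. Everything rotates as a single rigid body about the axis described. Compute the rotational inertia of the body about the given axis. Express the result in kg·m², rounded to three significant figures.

Thin rod: I_cm = (1/12)ML² = (1/12)(5.58)(0.726)² = 0.24509 kg·m²; centre at d = 0.738 m, so the parallel axis theorem gives I = 0.24509 + (5.58)(0.738)² = 3.2842 kg·m².
Annular disk: I_cm = (1/2)M(R²+r²) = (1/2)(1.77)[(0.421)² + (0.273)²] = 0.22282 kg·m²; axis through the centre, so I = 0.22282 kg·m².
Solid cylinder: I_cm = (1/2)MR² = (1/2)(1.09)(0.491)² = 0.13139 kg·m²; centre at d = 0.938 m, so the parallel axis theorem gives I = 0.13139 + (1.09)(0.938)² = 1.0904 kg·m².
Thin rod: I_cm = (1/12)ML² = (1/12)(0.938)(0.258)² = 0.0052031 kg·m²; centre at d = 0.746 m, so the parallel axis theorem gives I = 0.0052031 + (0.938)(0.746)² = 0.52722 kg·m².
Total I = 3.2842 + 0.22282 + 1.0904 + 0.52722 = 5.1247 kg·m².

5.12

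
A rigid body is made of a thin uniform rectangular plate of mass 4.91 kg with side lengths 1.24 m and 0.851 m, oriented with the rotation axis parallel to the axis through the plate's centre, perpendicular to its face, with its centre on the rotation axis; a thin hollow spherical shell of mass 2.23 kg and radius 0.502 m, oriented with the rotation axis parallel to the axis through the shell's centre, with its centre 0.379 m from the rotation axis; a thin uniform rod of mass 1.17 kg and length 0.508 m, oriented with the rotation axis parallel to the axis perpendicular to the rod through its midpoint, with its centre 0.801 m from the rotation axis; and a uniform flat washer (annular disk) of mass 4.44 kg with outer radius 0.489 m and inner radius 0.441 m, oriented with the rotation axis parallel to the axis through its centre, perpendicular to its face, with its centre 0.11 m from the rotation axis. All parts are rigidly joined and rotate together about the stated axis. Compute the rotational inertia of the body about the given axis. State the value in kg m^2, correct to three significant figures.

3.41

Rectangular plate: I_cm = (1/12)M(a²+b²) = (1/12)(4.91)[(1.24)² + (0.851)²] = 0.92545 kg m^2; axis through the centre, so I = 0.92545 kg m^2.
Spherical shell: I_cm = (2/3)MR² = (2/3)(2.23)(0.502)² = 0.37465 kg m^2; centre at d = 0.379 m, so I = I_cm + Md² gives I = 0.37465 + (2.23)(0.379)² = 0.69497 kg m^2.
Thin rod: I_cm = (1/12)ML² = (1/12)(1.17)(0.508)² = 0.025161 kg m^2; centre at d = 0.801 m, so I = I_cm + Md² gives I = 0.025161 + (1.17)(0.801)² = 0.77583 kg m^2.
Annular disk: I_cm = (1/2)M(R²+r²) = (1/2)(4.44)[(0.489)² + (0.441)²] = 0.9626 kg m^2; centre at d = 0.11 m, so I = I_cm + Md² gives I = 0.9626 + (4.44)(0.11)² = 1.0163 kg m^2.
Total I = 0.92545 + 0.69497 + 0.77583 + 1.0163 = 3.4126 kg m^2.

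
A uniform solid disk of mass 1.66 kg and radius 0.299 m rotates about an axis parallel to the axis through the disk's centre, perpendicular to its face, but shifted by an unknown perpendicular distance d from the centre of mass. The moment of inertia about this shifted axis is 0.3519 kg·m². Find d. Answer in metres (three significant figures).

About the centre-of-mass axis, I_cm = (1/2)MR² = (1/2)(1.66)(0.299)² = 0.074203 kg·m².
Parallel axis theorem: I = I_cm + Md², so Md² = 0.3519 − 0.074203 = 0.2777 kg·m².
d = √(0.2777 / 1.66) = 0.40901 m.

0.409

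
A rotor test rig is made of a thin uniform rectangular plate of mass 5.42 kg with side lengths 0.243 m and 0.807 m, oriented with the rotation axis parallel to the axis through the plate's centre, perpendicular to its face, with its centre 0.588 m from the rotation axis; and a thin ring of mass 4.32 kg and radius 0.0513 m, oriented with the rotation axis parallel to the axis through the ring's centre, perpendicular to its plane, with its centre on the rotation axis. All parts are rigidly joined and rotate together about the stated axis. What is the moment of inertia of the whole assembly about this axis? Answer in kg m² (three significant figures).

Rectangular plate: I_cm = (1/12)M(a²+b²) = (1/12)(5.42)[(0.243)² + (0.807)²] = 0.32082 kg m²; centre at d = 0.588 m, so I = I_cm + Md² gives I = 0.32082 + (5.42)(0.588)² = 2.1948 kg m².
Thin ring: I_cm = MR² = (4.32)(0.0513)² = 0.011369 kg m²; axis through the centre, so I = 0.011369 kg m².
Total I = 2.1948 + 0.011369 = 2.2061 kg m².

2.21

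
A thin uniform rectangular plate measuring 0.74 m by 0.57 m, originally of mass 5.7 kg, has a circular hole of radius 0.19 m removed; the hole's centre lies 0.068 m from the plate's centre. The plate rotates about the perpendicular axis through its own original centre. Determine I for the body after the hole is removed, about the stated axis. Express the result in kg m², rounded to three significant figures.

0.380

Unpierced body about its centre: I₀ = (1/12)M(a²+b²) = (1/12)(5.7)[(0.74)² + (0.57)²] = 0.41444 kg m².
The removed disk has mass m = M·πr²/(ab) = (5.7)·π(0.19)²/(0.74·0.57) = 1.5326 kg (same uniform areal density).
Its moment of inertia about the rotation axis (parallel-axis theorem): I_hole = (1/2)mr² + md² = (1/2)(1.5326)(0.19)² + (1.5326)(0.068)² = 0.03475 kg m².
Treating the hole as negative mass, I = I₀ − I_hole = 0.41444 − 0.03475 = 0.37969 kg m².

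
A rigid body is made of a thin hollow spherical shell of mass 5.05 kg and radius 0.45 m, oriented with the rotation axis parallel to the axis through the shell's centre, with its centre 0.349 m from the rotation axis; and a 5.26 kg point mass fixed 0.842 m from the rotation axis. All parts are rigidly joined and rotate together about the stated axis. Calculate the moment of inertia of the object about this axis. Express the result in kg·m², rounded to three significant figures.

Spherical shell: I_cm = (2/3)MR² = (2/3)(5.05)(0.45)² = 0.68175 kg·m²; centre at d = 0.349 m, so the parallel axis theorem gives I = 0.68175 + (5.05)(0.349)² = 1.2968 kg·m².
Point mass: I_cm = 0; centre at d = 0.842 m, so the parallel axis theorem gives I = 0 + (5.26)(0.842)² = 3.7292 kg·m².
Total I = 1.2968 + 3.7292 = 5.026 kg·m².

5.03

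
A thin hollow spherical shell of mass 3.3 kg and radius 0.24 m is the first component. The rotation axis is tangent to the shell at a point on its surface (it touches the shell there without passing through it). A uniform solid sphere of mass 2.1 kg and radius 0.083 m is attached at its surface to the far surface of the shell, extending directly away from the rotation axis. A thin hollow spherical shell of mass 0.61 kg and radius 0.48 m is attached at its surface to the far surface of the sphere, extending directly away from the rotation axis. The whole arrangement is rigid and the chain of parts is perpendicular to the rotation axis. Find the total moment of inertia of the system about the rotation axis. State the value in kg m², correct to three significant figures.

1.86

Spherical shell: I_cm = (2/3)MR² = (2/3)(3.3)(0.24)² = 0.12672 kg m²; centre at d = 0.24 m, so I = I_cm + Md² gives I = 0.12672 + (3.3)(0.24)² = 0.3168 kg m².
Solid sphere: I_cm = (2/5)MR² = (2/5)(2.1)(0.083)² = 0.0057868 kg m²; centre at d = 0.24 + 0.24 + 0.083 = 0.563 m, so I = I_cm + Md² gives I = 0.0057868 + (2.1)(0.563)² = 0.67142 kg m².
Spherical shell: I_cm = (2/3)MR² = (2/3)(0.61)(0.48)² = 0.093696 kg m²; centre at d = 0.24 + 0.24 + 0.083 + 0.083 + 0.48 = 1.126 m, so I = I_cm + Md² gives I = 0.093696 + (0.61)(1.126)² = 0.8671 kg m².
Total I = 0.3168 + 0.67142 + 0.8671 = 1.8553 kg m².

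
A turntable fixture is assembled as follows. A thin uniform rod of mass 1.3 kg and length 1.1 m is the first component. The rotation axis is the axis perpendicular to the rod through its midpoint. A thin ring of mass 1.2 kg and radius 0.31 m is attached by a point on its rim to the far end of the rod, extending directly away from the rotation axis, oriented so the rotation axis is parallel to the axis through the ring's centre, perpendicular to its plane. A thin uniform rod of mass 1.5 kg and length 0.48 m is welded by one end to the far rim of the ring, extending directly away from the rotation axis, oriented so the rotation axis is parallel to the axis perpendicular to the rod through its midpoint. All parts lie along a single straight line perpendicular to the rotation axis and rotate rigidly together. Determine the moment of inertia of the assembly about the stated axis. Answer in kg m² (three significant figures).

Thin rod: I_cm = (1/12)ML² = (1/12)(1.3)(1.1)² = 0.13108 kg m²; axis through the centre, so I = 0.13108 kg m².
Thin ring: I_cm = MR² = (1.2)(0.31)² = 0.11532 kg m²; centre at d = 0.55 + 0.31 = 0.86 m, so the parallel axis theorem gives I = 0.11532 + (1.2)(0.86)² = 1.0028 kg m².
Thin rod: I_cm = (1/12)ML² = (1/12)(1.5)(0.48)² = 0.0288 kg m²; centre at d = 0.55 + 0.31 + 0.31 + 0.24 = 1.41 m, so the parallel axis theorem gives I = 0.0288 + (1.5)(1.41)² = 3.0109 kg m².
Total I = 0.13108 + 1.0028 + 3.0109 = 4.1449 kg m².

4.14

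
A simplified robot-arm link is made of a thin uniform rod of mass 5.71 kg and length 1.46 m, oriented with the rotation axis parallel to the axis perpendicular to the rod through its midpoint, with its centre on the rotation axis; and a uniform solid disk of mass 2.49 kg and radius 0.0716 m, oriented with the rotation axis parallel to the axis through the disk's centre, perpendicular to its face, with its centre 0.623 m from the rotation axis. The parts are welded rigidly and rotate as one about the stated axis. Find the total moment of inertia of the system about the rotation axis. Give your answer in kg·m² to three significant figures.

1.99

Thin rod: I_cm = (1/12)ML² = (1/12)(5.71)(1.46)² = 1.0143 kg·m²; axis through the centre, so I = 1.0143 kg·m².
Solid disk: I_cm = (1/2)MR² = (1/2)(2.49)(0.0716)² = 0.0063826 kg·m²; centre at d = 0.623 m, so I = I_cm + Md² gives I = 0.0063826 + (2.49)(0.623)² = 0.97282 kg·m².
Total I = 1.0143 + 0.97282 = 1.9871 kg·m².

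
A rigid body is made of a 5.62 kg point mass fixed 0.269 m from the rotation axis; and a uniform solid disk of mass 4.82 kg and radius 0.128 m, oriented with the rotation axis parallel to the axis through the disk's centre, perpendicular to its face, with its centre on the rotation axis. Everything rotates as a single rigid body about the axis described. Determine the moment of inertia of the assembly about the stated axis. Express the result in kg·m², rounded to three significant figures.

Point mass: I_cm = 0; centre at d = 0.269 m, so the parallel axis theorem gives I = 0 + (5.62)(0.269)² = 0.40667 kg·m².
Solid disk: I_cm = (1/2)MR² = (1/2)(4.82)(0.128)² = 0.039485 kg·m²; axis through the centre, so I = 0.039485 kg·m².
Total I = 0.40667 + 0.039485 = 0.44615 kg·m².

0.446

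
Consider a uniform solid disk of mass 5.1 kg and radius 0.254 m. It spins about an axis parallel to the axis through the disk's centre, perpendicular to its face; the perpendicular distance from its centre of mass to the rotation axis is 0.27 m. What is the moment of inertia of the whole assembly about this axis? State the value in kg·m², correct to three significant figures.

0.536

I_cm = (1/2)MR² = (1/2)(5.1)(0.254)² = 0.16452 kg·m²; centre at d = 0.27 m, so the parallel axis theorem gives I = 0.16452 + (5.1)(0.27)² = 0.53631 kg·m².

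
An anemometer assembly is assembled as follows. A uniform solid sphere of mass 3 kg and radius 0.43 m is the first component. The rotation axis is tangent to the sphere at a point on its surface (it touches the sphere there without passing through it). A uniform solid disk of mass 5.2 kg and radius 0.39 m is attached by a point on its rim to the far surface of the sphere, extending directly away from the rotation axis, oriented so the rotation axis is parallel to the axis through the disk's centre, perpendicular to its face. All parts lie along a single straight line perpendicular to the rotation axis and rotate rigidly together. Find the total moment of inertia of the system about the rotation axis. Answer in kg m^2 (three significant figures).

9.30

Solid sphere: I_cm = (2/5)MR² = (2/5)(3)(0.43)² = 0.22188 kg m^2; centre at d = 0.43 m, so I = I_cm + Md² gives I = 0.22188 + (3)(0.43)² = 0.77658 kg m^2.
Solid disk: I_cm = (1/2)MR² = (1/2)(5.2)(0.39)² = 0.39546 kg m^2; centre at d = 0.43 + 0.43 + 0.39 = 1.25 m, so I = I_cm + Md² gives I = 0.39546 + (5.2)(1.25)² = 8.5205 kg m^2.
Total I = 0.77658 + 8.5205 = 9.297 kg m^2.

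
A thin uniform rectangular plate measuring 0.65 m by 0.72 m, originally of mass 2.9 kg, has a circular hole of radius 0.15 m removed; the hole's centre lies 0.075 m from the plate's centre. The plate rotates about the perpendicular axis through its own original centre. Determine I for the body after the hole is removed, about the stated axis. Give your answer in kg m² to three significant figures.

Unpierced body about its centre: I₀ = (1/12)M(a²+b²) = (1/12)(2.9)[(0.65)² + (0.72)²] = 0.22738 kg m².
The removed disk has mass m = M·πr²/(ab) = (2.9)·π(0.15)²/(0.65·0.72) = 0.43801 kg (same uniform areal density).
Its moment of inertia about the rotation axis (parallel-axis theorem): I_hole = (1/2)mr² + md² = (1/2)(0.43801)(0.15)² + (0.43801)(0.075)² = 0.0073914 kg m².
Treating the hole as negative mass, I = I₀ − I_hole = 0.22738 − 0.0073914 = 0.21999 kg m².

0.220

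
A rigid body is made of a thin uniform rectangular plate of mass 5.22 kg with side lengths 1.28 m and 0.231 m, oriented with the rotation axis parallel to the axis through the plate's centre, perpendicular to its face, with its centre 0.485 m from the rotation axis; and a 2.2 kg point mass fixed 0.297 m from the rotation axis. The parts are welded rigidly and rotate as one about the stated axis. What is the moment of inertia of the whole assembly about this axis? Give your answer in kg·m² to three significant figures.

2.16

Rectangular plate: I_cm = (1/12)M(a²+b²) = (1/12)(5.22)[(1.28)² + (0.231)²] = 0.73592 kg·m²; centre at d = 0.485 m, so I = I_cm + Md² gives I = 0.73592 + (5.22)(0.485)² = 1.9638 kg·m².
Point mass: I_cm = 0; centre at d = 0.297 m, so I = I_cm + Md² gives I = 0 + (2.2)(0.297)² = 0.19406 kg·m².
Total I = 1.9638 + 0.19406 = 2.1579 kg·m².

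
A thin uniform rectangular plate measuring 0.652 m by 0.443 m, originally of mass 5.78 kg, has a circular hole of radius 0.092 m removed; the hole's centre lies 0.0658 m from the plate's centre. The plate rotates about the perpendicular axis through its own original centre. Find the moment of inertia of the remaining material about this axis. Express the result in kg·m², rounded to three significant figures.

Unpierced body about its centre: I₀ = (1/12)M(a²+b²) = (1/12)(5.78)[(0.652)² + (0.443)²] = 0.29929 kg·m².
The removed disk has mass m = M·πr²/(ab) = (5.78)·π(0.092)²/(0.652·0.443) = 0.53211 kg (same uniform areal density).
Its moment of inertia about the rotation axis (parallel-axis theorem): I_hole = (1/2)mr² + md² = (1/2)(0.53211)(0.092)² + (0.53211)(0.0658)² = 0.0045557 kg·m².
Treating the hole as negative mass, I = I₀ − I_hole = 0.29929 − 0.0045557 = 0.29473 kg·m².

0.295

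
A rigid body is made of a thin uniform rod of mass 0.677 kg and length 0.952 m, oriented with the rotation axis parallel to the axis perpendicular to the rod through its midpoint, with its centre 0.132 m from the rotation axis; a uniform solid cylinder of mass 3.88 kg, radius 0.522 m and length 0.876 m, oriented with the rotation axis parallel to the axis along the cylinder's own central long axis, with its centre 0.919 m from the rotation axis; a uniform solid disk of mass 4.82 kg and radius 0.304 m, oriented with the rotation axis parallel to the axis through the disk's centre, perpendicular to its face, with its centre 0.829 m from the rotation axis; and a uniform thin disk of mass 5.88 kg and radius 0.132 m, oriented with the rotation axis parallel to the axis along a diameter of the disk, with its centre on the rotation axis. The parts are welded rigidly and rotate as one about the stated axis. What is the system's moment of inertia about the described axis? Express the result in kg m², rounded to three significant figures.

7.43

Thin rod: I_cm = (1/12)ML² = (1/12)(0.677)(0.952)² = 0.051131 kg m²; centre at d = 0.132 m, so I = I_cm + Md² gives I = 0.051131 + (0.677)(0.132)² = 0.062927 kg m².
Solid cylinder: I_cm = (1/2)MR² = (1/2)(3.88)(0.522)² = 0.52862 kg m²; centre at d = 0.919 m, so I = I_cm + Md² gives I = 0.52862 + (3.88)(0.919)² = 3.8055 kg m².
Solid disk: I_cm = (1/2)MR² = (1/2)(4.82)(0.304)² = 0.22272 kg m²; centre at d = 0.829 m, so I = I_cm + Md² gives I = 0.22272 + (4.82)(0.829)² = 3.5352 kg m².
Thin disk: I_cm = (1/4)MR² = (1/4)(5.88)(0.132)² = 0.025613 kg m²; axis through the centre, so I = 0.025613 kg m².
Total I = 0.062927 + 3.8055 + 3.5352 + 0.025613 = 7.4293 kg m².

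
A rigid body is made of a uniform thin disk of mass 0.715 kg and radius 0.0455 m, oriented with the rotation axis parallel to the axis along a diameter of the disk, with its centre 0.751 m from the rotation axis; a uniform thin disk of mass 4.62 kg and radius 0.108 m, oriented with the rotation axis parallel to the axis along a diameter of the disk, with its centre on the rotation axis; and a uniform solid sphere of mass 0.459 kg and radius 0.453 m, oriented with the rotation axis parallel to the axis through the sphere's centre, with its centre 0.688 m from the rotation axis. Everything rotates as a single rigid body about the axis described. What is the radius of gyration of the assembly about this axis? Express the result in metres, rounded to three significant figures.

Thin disk: I_cm = (1/4)MR² = (1/4)(0.715)(0.0455)² = 0.00037006 kg·m²; centre at d = 0.751 m, so I = I_cm + Md² gives I = 0.00037006 + (0.715)(0.751)² = 0.40363 kg·m².
Thin disk: I_cm = (1/4)MR² = (1/4)(4.62)(0.108)² = 0.013472 kg·m²; axis through the centre, so I = 0.013472 kg·m².
Solid sphere: I_cm = (2/5)MR² = (2/5)(0.459)(0.453)² = 0.037676 kg·m²; centre at d = 0.688 m, so I = I_cm + Md² gives I = 0.037676 + (0.459)(0.688)² = 0.25494 kg·m².
Total I = 0.67204 kg·m²; total mass M = 5.794 kg.
k = √(I/M) = √(0.67204/5.794) = 0.34057 m.

0.341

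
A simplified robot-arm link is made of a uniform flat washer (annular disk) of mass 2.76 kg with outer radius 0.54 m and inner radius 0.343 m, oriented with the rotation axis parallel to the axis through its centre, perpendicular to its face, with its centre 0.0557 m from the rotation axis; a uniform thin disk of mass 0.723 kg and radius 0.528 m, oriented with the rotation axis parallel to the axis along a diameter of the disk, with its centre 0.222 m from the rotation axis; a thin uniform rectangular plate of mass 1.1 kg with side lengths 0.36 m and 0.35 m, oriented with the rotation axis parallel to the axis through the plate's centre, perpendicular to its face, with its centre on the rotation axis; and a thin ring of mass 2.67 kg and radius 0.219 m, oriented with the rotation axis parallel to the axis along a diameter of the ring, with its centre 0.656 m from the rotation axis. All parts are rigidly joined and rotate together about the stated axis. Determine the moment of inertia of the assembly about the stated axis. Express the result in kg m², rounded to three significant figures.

1.90

Annular disk: I_cm = (1/2)M(R²+r²) = (1/2)(2.76)[(0.54)² + (0.343)²] = 0.56476 kg m²; centre at d = 0.0557 m, so the parallel axis theorem gives I = 0.56476 + (2.76)(0.0557)² = 0.57333 kg m².
Thin disk: I_cm = (1/4)MR² = (1/4)(0.723)(0.528)² = 0.05039 kg m²; centre at d = 0.222 m, so the parallel axis theorem gives I = 0.05039 + (0.723)(0.222)² = 0.086023 kg m².
Rectangular plate: I_cm = (1/12)M(a²+b²) = (1/12)(1.1)[(0.36)² + (0.35)²] = 0.023109 kg m²; axis through the centre, so I = 0.023109 kg m².
Thin ring: I_cm = (1/2)MR² = (1/2)(2.67)(0.219)² = 0.064028 kg m²; centre at d = 0.656 m, so the parallel axis theorem gives I = 0.064028 + (2.67)(0.656)² = 1.213 kg m².
Total I = 0.57333 + 0.086023 + 0.023109 + 1.213 = 1.8955 kg m².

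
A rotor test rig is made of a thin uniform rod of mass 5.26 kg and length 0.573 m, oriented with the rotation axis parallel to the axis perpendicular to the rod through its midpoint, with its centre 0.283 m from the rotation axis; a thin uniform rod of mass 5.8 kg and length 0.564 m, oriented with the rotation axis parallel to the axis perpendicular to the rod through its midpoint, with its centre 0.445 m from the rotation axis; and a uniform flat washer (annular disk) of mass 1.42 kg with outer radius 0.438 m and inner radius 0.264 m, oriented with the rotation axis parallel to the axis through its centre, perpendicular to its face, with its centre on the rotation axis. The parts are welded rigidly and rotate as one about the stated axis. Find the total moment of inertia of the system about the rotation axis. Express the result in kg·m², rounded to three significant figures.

2.05

Thin rod: I_cm = (1/12)ML² = (1/12)(5.26)(0.573)² = 0.14392 kg·m²; centre at d = 0.283 m, so the parallel axis theorem gives I = 0.14392 + (5.26)(0.283)² = 0.56519 kg·m².
Thin rod: I_cm = (1/12)ML² = (1/12)(5.8)(0.564)² = 0.15375 kg·m²; centre at d = 0.445 m, so the parallel axis theorem gives I = 0.15375 + (5.8)(0.445)² = 1.3023 kg·m².
Annular disk: I_cm = (1/2)M(R²+r²) = (1/2)(1.42)[(0.438)² + (0.264)²] = 0.18569 kg·m²; axis through the centre, so I = 0.18569 kg·m².
Total I = 0.56519 + 1.3023 + 0.18569 = 2.0532 kg·m².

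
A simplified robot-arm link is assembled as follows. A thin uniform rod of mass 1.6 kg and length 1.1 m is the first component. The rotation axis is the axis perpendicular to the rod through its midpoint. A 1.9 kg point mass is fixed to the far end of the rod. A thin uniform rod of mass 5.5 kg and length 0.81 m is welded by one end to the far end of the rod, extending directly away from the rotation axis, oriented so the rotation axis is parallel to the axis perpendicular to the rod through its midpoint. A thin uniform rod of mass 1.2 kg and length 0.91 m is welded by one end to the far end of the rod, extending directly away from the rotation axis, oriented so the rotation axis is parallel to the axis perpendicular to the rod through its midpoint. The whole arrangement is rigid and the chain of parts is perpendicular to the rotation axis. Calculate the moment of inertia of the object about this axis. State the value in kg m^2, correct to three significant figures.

Thin rod: I_cm = (1/12)ML² = (1/12)(1.6)(1.1)² = 0.16133 kg m^2; axis through the centre, so I = 0.16133 kg m^2.
Point mass: I_cm = 0; centre at d = 0.55 m, so the parallel axis theorem gives I = 0 + (1.9)(0.55)² = 0.57475 kg m^2.
Thin rod: I_cm = (1/12)ML² = (1/12)(5.5)(0.81)² = 0.30071 kg m^2; centre at d = 0.55 + 0.405 = 0.955 m, so the parallel axis theorem gives I = 0.30071 + (5.5)(0.955)² = 5.3169 kg m^2.
Thin rod: I_cm = (1/12)ML² = (1/12)(1.2)(0.91)² = 0.08281 kg m^2; centre at d = 0.55 + 0.405 + 0.405 + 0.455 = 1.815 m, so the parallel axis theorem gives I = 0.08281 + (1.2)(1.815)² = 4.0359 kg m^2.
Total I = 0.16133 + 0.57475 + 5.3169 + 4.0359 = 10.089 kg m^2.

10.1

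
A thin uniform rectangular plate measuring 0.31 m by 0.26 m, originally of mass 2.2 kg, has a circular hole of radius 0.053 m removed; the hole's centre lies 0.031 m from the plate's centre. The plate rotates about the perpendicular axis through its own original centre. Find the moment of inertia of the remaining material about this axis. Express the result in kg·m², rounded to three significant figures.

0.0294

Unpierced body about its centre: I₀ = (1/12)M(a²+b²) = (1/12)(2.2)[(0.31)² + (0.26)²] = 0.030012 kg·m².
The removed disk has mass m = M·πr²/(ab) = (2.2)·π(0.053)²/(0.31·0.26) = 0.24087 kg (same uniform areal density).
Its moment of inertia about the rotation axis (parallel-axis theorem): I_hole = (1/2)mr² + md² = (1/2)(0.24087)(0.053)² + (0.24087)(0.031)² = 0.00056979 kg·m².
Treating the hole as negative mass, I = I₀ − I_hole = 0.030012 − 0.00056979 = 0.029442 kg·m².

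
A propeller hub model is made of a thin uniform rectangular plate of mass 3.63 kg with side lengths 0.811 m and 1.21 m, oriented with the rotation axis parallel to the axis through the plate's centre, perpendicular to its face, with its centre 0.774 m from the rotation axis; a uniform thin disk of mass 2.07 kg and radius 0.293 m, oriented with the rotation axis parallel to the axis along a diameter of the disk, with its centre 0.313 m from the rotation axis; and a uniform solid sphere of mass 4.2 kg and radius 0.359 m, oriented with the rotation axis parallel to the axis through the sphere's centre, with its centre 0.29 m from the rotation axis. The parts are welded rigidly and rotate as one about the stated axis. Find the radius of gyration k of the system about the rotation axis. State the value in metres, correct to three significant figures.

0.606

Rectangular plate: I_cm = (1/12)M(a²+b²) = (1/12)(3.63)[(0.811)² + (1.21)²] = 0.64185 kg m^2; centre at d = 0.774 m, so I = I_cm + Md² gives I = 0.64185 + (3.63)(0.774)² = 2.8165 kg m^2.
Thin disk: I_cm = (1/4)MR² = (1/4)(2.07)(0.293)² = 0.044427 kg m^2; centre at d = 0.313 m, so I = I_cm + Md² gives I = 0.044427 + (2.07)(0.313)² = 0.24722 kg m^2.
Solid sphere: I_cm = (2/5)MR² = (2/5)(4.2)(0.359)² = 0.21652 kg m^2; centre at d = 0.29 m, so I = I_cm + Md² gives I = 0.21652 + (4.2)(0.29)² = 0.56974 kg m^2.
Total I = 3.6335 kg m^2; total mass M = 9.9 kg.
k = √(I/M) = √(3.6335/9.9) = 0.60582 m.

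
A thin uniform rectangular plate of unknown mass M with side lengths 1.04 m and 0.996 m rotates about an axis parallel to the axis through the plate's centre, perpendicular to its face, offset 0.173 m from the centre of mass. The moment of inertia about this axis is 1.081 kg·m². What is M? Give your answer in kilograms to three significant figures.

5.33

I = I_cm + Md² = (1/12)M(a²+b²) + Md² = M·[0.0833333·[(1.04)² + (0.996)²] + (0.173)²] = M·0.20273.
So M = 1.081 / 0.20273 = 5.3322 kg.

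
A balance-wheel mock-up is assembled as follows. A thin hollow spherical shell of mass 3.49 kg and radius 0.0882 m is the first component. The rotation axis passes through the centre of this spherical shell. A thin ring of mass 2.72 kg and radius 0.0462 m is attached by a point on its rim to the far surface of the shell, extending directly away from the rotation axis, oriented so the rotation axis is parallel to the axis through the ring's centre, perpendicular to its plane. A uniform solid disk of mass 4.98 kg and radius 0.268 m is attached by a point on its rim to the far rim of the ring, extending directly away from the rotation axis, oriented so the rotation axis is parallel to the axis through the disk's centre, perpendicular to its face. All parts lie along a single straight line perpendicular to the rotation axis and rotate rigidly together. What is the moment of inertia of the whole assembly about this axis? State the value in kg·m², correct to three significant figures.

Spherical shell: I_cm = (2/3)MR² = (2/3)(3.49)(0.0882)² = 0.0181 kg·m²; axis through the centre, so I = 0.0181 kg·m².
Thin ring: I_cm = MR² = (2.72)(0.0462)² = 0.0058057 kg·m²; centre at d = 0.0882 + 0.0462 = 0.1344 m, so I = I_cm + Md² gives I = 0.0058057 + (2.72)(0.1344)² = 0.054938 kg·m².
Solid disk: I_cm = (1/2)MR² = (1/2)(4.98)(0.268)² = 0.17884 kg·m²; centre at d = 0.0882 + 0.0462 + 0.0462 + 0.268 = 0.4486 m, so I = I_cm + Md² gives I = 0.17884 + (4.98)(0.4486)² = 1.181 kg·m².
Total I = 0.0181 + 0.054938 + 1.181 = 1.2541 kg·m².

1.25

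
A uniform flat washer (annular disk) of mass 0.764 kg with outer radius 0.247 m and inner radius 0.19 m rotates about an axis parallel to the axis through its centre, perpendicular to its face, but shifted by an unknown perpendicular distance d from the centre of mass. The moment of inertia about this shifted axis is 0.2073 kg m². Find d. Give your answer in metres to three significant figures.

About the centre-of-mass axis, I_cm = (1/2)M(R²+r²) = (1/2)(0.764)[(0.247)² + (0.19)²] = 0.037096 kg m².
Parallel axis theorem: I = I_cm + Md², so Md² = 0.2073 − 0.037096 = 0.1702 kg m².
d = √(0.1702 / 0.764) = 0.472 m.

0.472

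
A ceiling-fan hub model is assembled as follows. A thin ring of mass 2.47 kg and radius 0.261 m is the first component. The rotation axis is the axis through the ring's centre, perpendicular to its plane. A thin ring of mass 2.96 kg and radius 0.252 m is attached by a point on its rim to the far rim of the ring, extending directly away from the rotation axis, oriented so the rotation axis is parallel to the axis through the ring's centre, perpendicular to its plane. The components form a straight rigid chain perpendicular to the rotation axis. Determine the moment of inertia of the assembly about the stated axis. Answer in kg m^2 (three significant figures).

1.14

Thin ring: I_cm = MR² = (2.47)(0.261)² = 0.16826 kg m^2; axis through the centre, so I = 0.16826 kg m^2.
Thin ring: I_cm = MR² = (2.96)(0.252)² = 0.18797 kg m^2; centre at d = 0.261 + 0.252 = 0.513 m, so I = I_cm + Md² gives I = 0.18797 + (2.96)(0.513)² = 0.96695 kg m^2.
Total I = 0.16826 + 0.96695 = 1.1352 kg m^2.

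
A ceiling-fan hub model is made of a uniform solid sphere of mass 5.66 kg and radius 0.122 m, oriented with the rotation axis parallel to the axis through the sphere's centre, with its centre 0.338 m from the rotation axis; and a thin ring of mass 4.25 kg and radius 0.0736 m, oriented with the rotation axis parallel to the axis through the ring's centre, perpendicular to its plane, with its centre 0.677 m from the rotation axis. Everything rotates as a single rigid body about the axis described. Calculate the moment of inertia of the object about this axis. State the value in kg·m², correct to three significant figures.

2.65

Solid sphere: I_cm = (2/5)MR² = (2/5)(5.66)(0.122)² = 0.033697 kg·m²; centre at d = 0.338 m, so the parallel axis theorem gives I = 0.033697 + (5.66)(0.338)² = 0.68032 kg·m².
Thin ring: I_cm = MR² = (4.25)(0.0736)² = 0.023022 kg·m²; centre at d = 0.677 m, so the parallel axis theorem gives I = 0.023022 + (4.25)(0.677)² = 1.9709 kg·m².
Total I = 0.68032 + 1.9709 = 2.6512 kg·m².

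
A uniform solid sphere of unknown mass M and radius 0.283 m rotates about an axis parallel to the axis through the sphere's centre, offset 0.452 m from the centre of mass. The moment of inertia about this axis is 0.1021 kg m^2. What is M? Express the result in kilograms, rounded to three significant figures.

0.432

I = I_cm + Md² = (2/5)MR² + Md² = M·[0.4·(0.283)² + (0.452)²] = M·0.23634.
So M = 0.1021 / 0.23634 = 0.43201 kg.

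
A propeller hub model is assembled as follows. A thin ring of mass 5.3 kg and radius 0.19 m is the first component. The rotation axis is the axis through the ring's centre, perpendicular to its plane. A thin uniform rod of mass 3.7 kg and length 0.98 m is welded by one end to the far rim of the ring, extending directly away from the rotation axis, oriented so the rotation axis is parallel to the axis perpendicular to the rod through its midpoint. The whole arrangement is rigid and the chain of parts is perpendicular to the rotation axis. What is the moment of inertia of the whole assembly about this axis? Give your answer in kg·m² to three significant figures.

2.20

Thin ring: I_cm = MR² = (5.3)(0.19)² = 0.19133 kg·m²; axis through the centre, so I = 0.19133 kg·m².
Thin rod: I_cm = (1/12)ML² = (1/12)(3.7)(0.98)² = 0.29612 kg·m²; centre at d = 0.19 + 0.49 = 0.68 m, so I = I_cm + Md² gives I = 0.29612 + (3.7)(0.68)² = 2.007 kg·m².
Total I = 0.19133 + 2.007 = 2.1983 kg·m².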